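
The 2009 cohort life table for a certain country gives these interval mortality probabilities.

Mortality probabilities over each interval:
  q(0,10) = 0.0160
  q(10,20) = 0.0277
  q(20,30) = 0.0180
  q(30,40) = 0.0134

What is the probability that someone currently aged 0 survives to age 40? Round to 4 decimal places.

Survival from 0 to 40 is the product of surviving each interval: (1 − 0.0160) × (1 − 0.0277) × (1 − 0.0180) × (1 − 0.0134).
= 0.9840 × 0.9723 × 0.9820 × 0.9866 = 0.926932.

0.9269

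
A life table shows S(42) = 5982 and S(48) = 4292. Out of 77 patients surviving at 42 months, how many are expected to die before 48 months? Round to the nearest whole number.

The relevant probability is 1 − 4292/5982 = 0.282514.
Expected number = 77 × 0.282514 = 22.

22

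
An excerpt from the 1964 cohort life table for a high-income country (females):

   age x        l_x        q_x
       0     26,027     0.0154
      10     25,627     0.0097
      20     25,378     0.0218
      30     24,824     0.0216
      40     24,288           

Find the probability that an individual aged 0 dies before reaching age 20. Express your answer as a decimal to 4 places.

P(die before 20 | alive at 0) = 1 − l_20/l_0 = 1 − 25,378/26,027 = (649)/26,027 = 0.024936.

0.0249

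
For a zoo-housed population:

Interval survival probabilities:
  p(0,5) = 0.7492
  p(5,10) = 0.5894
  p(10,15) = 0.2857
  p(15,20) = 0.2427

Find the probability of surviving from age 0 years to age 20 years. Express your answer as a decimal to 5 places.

Chaining the interval survival probabilities: 0.7492 × 0.5894 × 0.2857 × 0.2427.
= 0.030619.

0.03062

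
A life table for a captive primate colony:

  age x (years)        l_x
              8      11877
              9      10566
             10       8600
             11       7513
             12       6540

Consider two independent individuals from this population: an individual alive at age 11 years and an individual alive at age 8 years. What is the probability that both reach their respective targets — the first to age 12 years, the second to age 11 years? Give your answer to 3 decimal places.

0.551

p₁ = l_12/l_11 = 6540/7513 = 0.870491; p₂ = l_11/l_8 = 7513/11877 = 0.632567.
P(both) = p₁ × p₂ = 0.870491 × 0.632567 = 0.550644.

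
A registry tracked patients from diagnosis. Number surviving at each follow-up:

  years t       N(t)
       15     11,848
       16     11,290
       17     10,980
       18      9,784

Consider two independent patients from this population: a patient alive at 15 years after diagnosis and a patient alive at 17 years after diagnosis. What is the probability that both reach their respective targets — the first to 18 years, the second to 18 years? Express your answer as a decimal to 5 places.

0.73584

p₁ = N(18)/N(15) = 9,784/11,848 = 0.825793; p₂ = N(18)/N(17) = 9,784/10,980 = 0.891075.
P(both) = p₁ × p₂ = 0.825793 × 0.891075 = 0.735843.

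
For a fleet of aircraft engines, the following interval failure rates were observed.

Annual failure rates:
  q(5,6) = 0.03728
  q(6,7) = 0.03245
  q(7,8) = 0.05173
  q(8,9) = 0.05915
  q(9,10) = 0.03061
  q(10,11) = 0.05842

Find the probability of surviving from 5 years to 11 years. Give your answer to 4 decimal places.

P(survive 5→11) = (1 − 0.03728) × (1 − 0.03245) × (1 − 0.05173) × (1 − 0.05915) × (1 − 0.03061) × (1 − 0.05842).
= 0.96272 × 0.96755 × 0.94827 × 0.94085 × 0.96939 × 0.94158 = 0.758545.

0.7585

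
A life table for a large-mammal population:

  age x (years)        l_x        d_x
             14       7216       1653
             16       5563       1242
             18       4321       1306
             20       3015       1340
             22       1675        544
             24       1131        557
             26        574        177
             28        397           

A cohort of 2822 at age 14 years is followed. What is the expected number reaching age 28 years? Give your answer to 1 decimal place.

The relevant probability is 397/7216 = 0.055017.
Expected number = 2822 × 0.055017 = 155.3.

155.3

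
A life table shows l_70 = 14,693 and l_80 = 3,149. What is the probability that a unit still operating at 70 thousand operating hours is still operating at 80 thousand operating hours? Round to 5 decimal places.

The conditional survival probability is l_80/l_70 = 3,149/14,693 = 0.214320.

0.21432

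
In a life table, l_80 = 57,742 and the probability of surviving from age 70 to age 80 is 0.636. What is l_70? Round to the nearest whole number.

90789

l_70 = l_80 / p = 57,742 / 0.636 = 90789.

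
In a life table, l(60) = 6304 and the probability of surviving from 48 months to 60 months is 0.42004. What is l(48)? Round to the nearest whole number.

15008

l(48) = l(60) / p = 6304 / 0.42004 = 15008.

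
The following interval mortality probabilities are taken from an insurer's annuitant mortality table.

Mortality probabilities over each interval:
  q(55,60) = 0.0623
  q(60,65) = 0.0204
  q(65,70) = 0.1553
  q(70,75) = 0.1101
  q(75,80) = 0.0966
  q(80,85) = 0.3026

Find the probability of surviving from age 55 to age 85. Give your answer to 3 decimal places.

0.435

Chaining the interval survival probabilities: (1 − 0.0623) × (1 − 0.0204) × (1 − 0.1553) × (1 − 0.1101) × (1 − 0.0966) × (1 − 0.3026).
= 0.9377 × 0.9796 × 0.8447 × 0.8899 × 0.9034 × 0.6974 = 0.435029.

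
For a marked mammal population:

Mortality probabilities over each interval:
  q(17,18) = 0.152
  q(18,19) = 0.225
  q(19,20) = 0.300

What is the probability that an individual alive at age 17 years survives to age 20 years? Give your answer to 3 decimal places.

0.460

P(survive 17→20) = (1 − 0.152) × (1 − 0.225) × (1 − 0.300).
= 0.848 × 0.775 × 0.700 = 0.460040.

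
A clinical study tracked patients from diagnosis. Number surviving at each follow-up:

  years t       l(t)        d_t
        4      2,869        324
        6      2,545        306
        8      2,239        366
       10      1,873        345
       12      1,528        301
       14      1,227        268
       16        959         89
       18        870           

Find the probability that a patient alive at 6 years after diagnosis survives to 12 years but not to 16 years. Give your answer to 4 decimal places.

This is the probability of reaching 12 but not 16, conditional on being alive at 6: (l(12) − l(16)) / l(6).
= (1,528 − 959) / 2,545 = 569 / 2,545 = 0.223576.

0.2236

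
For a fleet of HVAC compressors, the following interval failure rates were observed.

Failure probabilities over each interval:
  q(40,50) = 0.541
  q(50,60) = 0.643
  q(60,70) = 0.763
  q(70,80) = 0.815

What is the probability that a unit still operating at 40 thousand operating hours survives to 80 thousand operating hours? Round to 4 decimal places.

Survival from 40 to 80 is the product of surviving each interval: (1 − 0.541) × (1 − 0.643) × (1 − 0.763) × (1 − 0.815).
= 0.459 × 0.357 × 0.237 × 0.185 = 0.007185.

0.0072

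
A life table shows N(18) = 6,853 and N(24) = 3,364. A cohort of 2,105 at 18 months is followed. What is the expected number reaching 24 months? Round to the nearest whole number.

The relevant probability is 3,364/6,853 = 0.490880.
Expected number = 2,105 × 0.490880 = 1033.

1033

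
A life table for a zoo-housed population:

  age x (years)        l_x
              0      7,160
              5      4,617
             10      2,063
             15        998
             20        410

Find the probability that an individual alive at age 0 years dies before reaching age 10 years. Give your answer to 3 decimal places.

P(die before 10 | alive at 0) = 1 − l_10/l_0 = 1 − 2,063/7,160 = (5,097)/7,160 = 0.711872.

0.712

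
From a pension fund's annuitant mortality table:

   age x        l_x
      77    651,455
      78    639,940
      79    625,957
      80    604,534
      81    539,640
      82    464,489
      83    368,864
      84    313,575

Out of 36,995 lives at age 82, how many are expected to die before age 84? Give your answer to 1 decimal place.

12019.8

The relevant probability is 1 − 313,575/464,489 = 0.324903.
Expected number = 36,995 × 0.324903 = 12019.8.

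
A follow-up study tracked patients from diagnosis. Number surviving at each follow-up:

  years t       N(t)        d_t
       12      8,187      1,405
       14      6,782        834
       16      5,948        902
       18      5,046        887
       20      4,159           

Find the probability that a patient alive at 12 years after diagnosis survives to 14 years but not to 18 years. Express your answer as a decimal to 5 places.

0.21204

This is the probability of reaching 14 but not 18, conditional on being alive at 12: (N(14) − N(18)) / N(12).
= (6,782 − 5,046) / 8,187 = 1,736 / 8,187 = 0.212043.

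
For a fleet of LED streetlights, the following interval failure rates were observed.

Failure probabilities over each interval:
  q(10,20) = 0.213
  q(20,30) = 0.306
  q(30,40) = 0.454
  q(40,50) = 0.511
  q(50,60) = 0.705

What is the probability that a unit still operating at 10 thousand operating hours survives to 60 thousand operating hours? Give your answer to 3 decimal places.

P(survive 10→60) = (1 − 0.213) × (1 − 0.306) × (1 − 0.454) × (1 − 0.511) × (1 − 0.705).
= 0.787 × 0.694 × 0.546 × 0.489 × 0.295 = 0.043019.

0.043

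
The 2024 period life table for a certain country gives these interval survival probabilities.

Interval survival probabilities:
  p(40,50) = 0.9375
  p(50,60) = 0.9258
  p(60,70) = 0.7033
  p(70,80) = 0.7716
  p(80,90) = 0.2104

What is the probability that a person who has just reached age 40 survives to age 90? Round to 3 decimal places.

P(survive 40→90) = 0.9375 × 0.9258 × 0.7033 × 0.7716 × 0.2104.
= 0.099098.

0.099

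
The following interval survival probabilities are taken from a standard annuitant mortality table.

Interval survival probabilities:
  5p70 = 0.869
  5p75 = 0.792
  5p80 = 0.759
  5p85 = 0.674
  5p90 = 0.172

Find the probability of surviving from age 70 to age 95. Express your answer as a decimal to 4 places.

0.0606

Chaining the interval survival probabilities: 0.869 × 0.792 × 0.759 × 0.674 × 0.172.
= 0.060558.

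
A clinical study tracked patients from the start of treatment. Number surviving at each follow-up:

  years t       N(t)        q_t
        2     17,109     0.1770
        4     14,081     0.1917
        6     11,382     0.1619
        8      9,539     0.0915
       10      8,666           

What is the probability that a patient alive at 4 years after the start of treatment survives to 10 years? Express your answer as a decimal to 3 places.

The conditional survival probability is N(10)/N(4) = 8,666/14,081 = 0.615439.

0.615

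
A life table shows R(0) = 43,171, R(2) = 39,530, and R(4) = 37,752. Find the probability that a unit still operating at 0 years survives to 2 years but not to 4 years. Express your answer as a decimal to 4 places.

This is the probability of reaching 2 but not 4, conditional on being operational at 0: (R(2) − R(4)) / R(0).
= (39,530 − 37,752) / 43,171 = 1,778 / 43,171 = 0.041185.

0.0412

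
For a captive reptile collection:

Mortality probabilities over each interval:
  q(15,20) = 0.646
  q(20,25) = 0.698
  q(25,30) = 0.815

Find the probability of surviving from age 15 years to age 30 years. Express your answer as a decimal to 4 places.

Chaining the interval survival probabilities: (1 − 0.646) × (1 − 0.698) × (1 − 0.815).
= 0.354 × 0.302 × 0.185 = 0.019778.

0.0198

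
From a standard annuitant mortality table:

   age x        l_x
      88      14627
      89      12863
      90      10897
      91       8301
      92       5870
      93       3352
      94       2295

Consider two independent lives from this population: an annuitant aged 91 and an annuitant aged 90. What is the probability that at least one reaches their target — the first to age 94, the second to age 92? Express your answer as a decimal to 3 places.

0.666

p₁ = l_94/l_91 = 2295/8301 = 0.276473; p₂ = l_92/l_90 = 5870/10897 = 0.538680.
P(at least one) = 1 − (1−p₁)(1−p₂) = 1 − 0.723527 × 0.461320 = 0.666223.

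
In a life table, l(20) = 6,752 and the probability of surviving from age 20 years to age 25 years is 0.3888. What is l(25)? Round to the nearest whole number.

2625

l(25) = l(20) × p = 6,752 × 0.3888 = 2625.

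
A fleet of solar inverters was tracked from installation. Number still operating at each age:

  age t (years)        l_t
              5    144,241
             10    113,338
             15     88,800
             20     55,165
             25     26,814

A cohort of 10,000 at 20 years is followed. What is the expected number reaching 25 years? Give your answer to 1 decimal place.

4860.7

The relevant probability is 26,814/55,165 = 0.486069.
Expected number = 10,000 × 0.486069 = 4860.7.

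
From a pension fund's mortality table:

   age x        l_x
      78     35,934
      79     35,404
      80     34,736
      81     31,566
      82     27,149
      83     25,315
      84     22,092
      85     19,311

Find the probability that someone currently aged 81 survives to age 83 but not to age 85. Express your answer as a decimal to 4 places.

0.1902

We want 2|2q81 = (l_83 − l_85)/l_81.
This is the probability of reaching 83 but not 85, conditional on being alive at 81: (l_83 − l_85) / l_81.
= (25,315 − 19,311) / 31,566 = 6,004 / 31,566 = 0.190205.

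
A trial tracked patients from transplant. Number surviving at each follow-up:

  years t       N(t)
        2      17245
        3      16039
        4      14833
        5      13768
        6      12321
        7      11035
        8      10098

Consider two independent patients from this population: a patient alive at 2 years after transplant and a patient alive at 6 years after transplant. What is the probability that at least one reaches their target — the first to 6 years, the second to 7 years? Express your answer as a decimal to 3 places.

p₁ = N(6)/N(2) = 12321/17245 = 0.714468; p₂ = N(7)/N(6) = 11035/12321 = 0.895625.
P(at least one) = 1 − (1−p₁)(1−p₂) = 1 − 0.285532 × 0.104375 = 0.970198.

0.970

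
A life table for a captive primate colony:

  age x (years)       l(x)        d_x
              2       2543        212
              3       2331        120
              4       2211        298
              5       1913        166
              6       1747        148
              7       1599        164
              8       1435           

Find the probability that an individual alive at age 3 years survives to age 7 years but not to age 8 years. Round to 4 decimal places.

0.0704

This is the probability of reaching 7 but not 8, conditional on being alive at 3: (l(7) − l(8)) / l(3).
= (1599 − 1435) / 2331 = 164 / 2331 = 0.070356.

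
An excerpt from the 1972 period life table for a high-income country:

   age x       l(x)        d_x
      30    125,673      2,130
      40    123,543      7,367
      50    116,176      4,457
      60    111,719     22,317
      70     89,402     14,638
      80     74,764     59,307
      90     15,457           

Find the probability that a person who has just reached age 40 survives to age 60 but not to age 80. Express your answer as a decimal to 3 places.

0.299

This is the probability of reaching 60 but not 80, conditional on being alive at 40: (l(60) − l(80)) / l(40).
= (111,719 − 74,764) / 123,543 = 36,955 / 123,543 = 0.299127.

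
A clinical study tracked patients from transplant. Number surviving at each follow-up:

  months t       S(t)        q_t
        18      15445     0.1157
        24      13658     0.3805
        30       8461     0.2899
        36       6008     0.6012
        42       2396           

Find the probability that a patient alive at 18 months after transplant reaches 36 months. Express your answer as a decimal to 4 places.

0.3890

The conditional survival probability is S(36)/S(18) = 6008/15445 = 0.388993.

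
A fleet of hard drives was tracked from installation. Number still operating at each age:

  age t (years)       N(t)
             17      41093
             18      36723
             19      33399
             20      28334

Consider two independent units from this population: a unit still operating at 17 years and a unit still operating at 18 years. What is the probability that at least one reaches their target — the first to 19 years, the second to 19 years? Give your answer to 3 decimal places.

0.983

p₁ = N(19)/N(17) = 33399/41093 = 0.812766; p₂ = N(19)/N(18) = 33399/36723 = 0.909485.
P(at least one) = 1 − (1−p₁)(1−p₂) = 1 − 0.187234 × 0.090515 = 0.983053.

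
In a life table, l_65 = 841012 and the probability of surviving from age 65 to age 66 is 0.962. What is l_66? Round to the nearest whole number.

809054

l_66 = l_65 × p = 841012 × 0.962 = 809054.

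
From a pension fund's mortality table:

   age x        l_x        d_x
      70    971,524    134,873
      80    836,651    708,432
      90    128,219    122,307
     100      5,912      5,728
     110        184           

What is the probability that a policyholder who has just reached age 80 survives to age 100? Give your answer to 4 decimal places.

The conditional survival probability is l_100/l_80 = 5,912/836,651 = 0.007066.

0.0071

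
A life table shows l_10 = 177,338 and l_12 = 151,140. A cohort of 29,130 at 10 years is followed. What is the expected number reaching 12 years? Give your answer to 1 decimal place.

The relevant probability is 151,140/177,338 = 0.852271.
Expected number = 29,130 × 0.852271 = 24826.6.

24826.6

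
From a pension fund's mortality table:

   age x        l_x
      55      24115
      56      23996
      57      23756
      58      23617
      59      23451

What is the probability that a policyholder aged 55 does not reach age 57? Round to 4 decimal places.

P(die before 57 | alive at 55) = 1 − l_57/l_55 = 1 − 23756/24115 = (359)/24115 = 0.014887.

0.0149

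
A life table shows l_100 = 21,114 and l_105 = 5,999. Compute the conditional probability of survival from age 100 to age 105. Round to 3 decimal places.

0.284

We want 5p100 = l_105/l_100.
The conditional survival probability is l_105/l_100 = 5,999/21,114 = 0.284124.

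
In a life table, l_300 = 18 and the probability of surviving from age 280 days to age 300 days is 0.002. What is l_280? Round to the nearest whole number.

9000

l_280 = l_300 / p = 18 / 0.002 = 9000.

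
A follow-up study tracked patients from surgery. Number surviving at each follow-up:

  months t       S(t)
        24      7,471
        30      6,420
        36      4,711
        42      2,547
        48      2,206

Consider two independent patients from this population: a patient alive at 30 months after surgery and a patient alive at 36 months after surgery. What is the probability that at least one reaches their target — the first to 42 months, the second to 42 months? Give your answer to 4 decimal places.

0.7229

p₁ = S(42)/S(30) = 2,547/6,420 = 0.396729; p₂ = S(42)/S(36) = 2,547/4,711 = 0.540650.
P(at least one) = 1 − (1−p₁)(1−p₂) = 1 − 0.603271 × 0.459350 = 0.722887.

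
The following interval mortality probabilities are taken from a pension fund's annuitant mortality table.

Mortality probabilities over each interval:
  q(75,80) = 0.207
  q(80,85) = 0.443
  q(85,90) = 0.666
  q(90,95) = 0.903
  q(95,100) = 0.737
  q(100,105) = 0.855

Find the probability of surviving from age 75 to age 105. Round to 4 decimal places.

0.0005

Chaining the interval survival probabilities: (1 − 0.207) × (1 − 0.443) × (1 − 0.666) × (1 − 0.903) × (1 − 0.737) × (1 − 0.855).
= 0.793 × 0.557 × 0.334 × 0.097 × 0.263 × 0.145 = 0.000546.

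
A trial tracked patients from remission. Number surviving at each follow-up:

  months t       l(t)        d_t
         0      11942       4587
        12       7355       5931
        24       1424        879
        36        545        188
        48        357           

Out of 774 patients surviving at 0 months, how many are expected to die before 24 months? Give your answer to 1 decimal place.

The relevant probability is 1 − 1424/11942 = 0.880757.
Expected number = 774 × 0.880757 = 681.7.

681.7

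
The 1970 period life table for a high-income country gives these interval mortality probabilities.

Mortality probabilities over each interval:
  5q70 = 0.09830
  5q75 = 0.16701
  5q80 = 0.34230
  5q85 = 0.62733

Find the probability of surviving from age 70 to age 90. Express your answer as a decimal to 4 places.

Chaining the interval survival probabilities: (1 − 0.09830) × (1 − 0.16701) × (1 − 0.34230) × (1 − 0.62733).
= 0.90170 × 0.83299 × 0.65770 × 0.37267 = 0.184100.

0.1841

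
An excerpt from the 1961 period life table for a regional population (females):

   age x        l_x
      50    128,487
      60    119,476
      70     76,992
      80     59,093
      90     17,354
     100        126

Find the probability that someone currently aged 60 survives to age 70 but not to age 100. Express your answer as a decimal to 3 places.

We want 10|30q60 = (l_70 − l_100)/l_60.
This is the probability of reaching 70 but not 100, conditional on being alive at 60: (l_70 − l_100) / l_60.
= (76,992 − 126) / 119,476 = 76,866 / 119,476 = 0.643359.

0.643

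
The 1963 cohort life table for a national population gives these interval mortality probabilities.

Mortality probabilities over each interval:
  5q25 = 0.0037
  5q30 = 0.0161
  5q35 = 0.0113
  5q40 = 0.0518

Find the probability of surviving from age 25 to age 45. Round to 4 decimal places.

The overall survival probability is (1 − 0.0037) × (1 − 0.0161) × (1 − 0.0113) × (1 − 0.0518).
= 0.9963 × 0.9839 × 0.9887 × 0.9482 = 0.918979.

0.9190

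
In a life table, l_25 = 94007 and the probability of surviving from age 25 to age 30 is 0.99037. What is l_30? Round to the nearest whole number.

93102

l_30 = l_25 × p = 94007 × 0.99037 = 93102.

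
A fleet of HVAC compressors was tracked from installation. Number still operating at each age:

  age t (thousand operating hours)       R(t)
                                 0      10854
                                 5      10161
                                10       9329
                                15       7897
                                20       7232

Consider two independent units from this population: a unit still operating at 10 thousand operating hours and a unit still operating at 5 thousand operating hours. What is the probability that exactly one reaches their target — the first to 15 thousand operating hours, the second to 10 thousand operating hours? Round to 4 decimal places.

p₁ = R(15)/R(10) = 7897/9329 = 0.846500; p₂ = R(10)/R(5) = 9329/10161 = 0.918118.
P(exactly one) = p₁(1−p₂) + (1−p₁)p₂ = 0.069313 + 0.140931 = 0.210244.

0.2102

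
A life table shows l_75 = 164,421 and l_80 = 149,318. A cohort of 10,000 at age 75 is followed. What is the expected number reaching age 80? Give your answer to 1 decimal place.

9081.4

The relevant probability is 149,318/164,421 = 0.908144.
Expected number = 10,000 × 0.908144 = 9081.4.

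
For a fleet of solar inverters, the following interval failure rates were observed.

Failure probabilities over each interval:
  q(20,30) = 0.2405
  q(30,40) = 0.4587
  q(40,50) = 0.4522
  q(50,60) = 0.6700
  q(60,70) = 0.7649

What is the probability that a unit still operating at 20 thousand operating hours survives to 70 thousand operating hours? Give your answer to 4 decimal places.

0.0175

Chaining the interval survival probabilities: (1 − 0.2405) × (1 − 0.4587) × (1 − 0.4522) × (1 − 0.6700) × (1 − 0.7649).
= 0.7595 × 0.5413 × 0.5478 × 0.3300 × 0.2351 = 0.017472.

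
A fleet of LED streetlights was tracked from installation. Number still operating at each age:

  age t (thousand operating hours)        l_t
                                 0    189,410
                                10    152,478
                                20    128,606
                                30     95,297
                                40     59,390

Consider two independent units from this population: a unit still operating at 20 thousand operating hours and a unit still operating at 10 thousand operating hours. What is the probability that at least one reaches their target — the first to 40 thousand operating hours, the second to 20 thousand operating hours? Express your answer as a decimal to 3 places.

0.916

p₁ = l_40/l_20 = 59,390/128,606 = 0.461798; p₂ = l_20/l_10 = 128,606/152,478 = 0.843440.
P(at least one) = 1 − (1−p₁)(1−p₂) = 1 − 0.538202 × 0.156560 = 0.915739.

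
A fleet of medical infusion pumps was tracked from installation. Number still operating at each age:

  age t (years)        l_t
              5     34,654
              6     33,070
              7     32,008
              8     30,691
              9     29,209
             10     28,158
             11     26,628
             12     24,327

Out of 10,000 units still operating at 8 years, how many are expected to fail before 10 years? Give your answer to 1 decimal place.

825.3

The relevant probability is 1 − 28,158/30,691 = 0.082532.
Expected number = 10,000 × 0.082532 = 825.3.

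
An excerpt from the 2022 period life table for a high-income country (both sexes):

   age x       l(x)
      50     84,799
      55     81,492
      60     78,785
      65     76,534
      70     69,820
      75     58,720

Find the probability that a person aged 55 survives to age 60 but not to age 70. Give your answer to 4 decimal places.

0.1100

This is the probability of reaching 60 but not 70, conditional on being alive at 55: (l(60) − l(70)) / l(55).
= (78,785 − 69,820) / 81,492 = 8,965 / 81,492 = 0.110011.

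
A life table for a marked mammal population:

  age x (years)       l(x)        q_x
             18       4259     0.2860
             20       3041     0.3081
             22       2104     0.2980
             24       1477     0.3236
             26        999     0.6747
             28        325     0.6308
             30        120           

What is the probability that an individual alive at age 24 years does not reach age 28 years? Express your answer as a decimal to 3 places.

P(die before 28 | alive at 24) = 1 − l(28)/l(24) = 1 − 325/1477 = (1152)/1477 = 0.779959.

0.780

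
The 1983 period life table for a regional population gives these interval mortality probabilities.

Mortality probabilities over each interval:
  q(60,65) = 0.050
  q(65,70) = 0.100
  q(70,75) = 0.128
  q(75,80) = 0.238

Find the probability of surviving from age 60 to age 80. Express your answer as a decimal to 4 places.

0.5681

Chaining the interval survival probabilities: (1 − 0.050) × (1 − 0.100) × (1 − 0.128) × (1 − 0.238).
= 0.950 × 0.900 × 0.872 × 0.762 = 0.568117.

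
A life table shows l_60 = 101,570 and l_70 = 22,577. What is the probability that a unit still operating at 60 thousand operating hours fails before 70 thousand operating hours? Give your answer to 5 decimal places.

P(fail before 70 | operational at 60) = 1 − l_70/l_60 = 1 − 22,577/101,570 = (78,993)/101,570 = 0.777720.

0.77772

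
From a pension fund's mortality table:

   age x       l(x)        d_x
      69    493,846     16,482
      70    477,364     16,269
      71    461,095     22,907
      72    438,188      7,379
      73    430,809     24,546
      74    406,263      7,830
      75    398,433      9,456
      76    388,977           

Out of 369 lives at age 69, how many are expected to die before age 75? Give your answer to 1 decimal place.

The relevant probability is 1 − 398,433/493,846 = 0.193204.
Expected number = 369 × 0.193204 = 71.3.

71.3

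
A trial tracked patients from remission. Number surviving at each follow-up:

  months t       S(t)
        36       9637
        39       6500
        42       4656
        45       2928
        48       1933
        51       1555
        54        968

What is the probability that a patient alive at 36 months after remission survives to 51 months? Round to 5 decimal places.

0.16136

The conditional survival probability is S(51)/S(36) = 1555/9637 = 0.161357.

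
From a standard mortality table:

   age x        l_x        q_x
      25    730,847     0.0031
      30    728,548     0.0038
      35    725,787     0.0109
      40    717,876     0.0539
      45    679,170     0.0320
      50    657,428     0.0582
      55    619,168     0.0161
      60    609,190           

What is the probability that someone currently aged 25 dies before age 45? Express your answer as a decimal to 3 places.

0.071

P(die before 45 | alive at 25) = 1 − l_45/l_25 = 1 − 679,170/730,847 = (51,677)/730,847 = 0.070708.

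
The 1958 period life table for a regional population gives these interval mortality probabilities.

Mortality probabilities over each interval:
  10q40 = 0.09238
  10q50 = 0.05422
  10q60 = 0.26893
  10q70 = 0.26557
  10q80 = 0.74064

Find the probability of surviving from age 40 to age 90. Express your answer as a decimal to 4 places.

50p40 = (1 − 0.09238) × (1 − 0.05422) × (1 − 0.26893) × (1 − 0.26557) × (1 − 0.74064).
= 0.90762 × 0.94578 × 0.73107 × 0.73443 × 0.25936 = 0.119538.

0.1195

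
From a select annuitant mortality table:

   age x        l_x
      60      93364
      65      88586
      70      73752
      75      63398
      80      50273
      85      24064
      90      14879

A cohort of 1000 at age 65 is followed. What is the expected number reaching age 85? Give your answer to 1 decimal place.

The relevant probability is 24064/88586 = 0.271646.
Expected number = 1000 × 0.271646 = 271.6.

271.6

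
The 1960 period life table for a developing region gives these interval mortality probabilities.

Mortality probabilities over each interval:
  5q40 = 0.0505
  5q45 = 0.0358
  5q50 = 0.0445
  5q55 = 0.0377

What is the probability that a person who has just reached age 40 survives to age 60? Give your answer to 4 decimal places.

0.8418

Chaining the interval survival probabilities: (1 − 0.0505) × (1 − 0.0358) × (1 − 0.0445) × (1 − 0.0377).
= 0.9495 × 0.9642 × 0.9555 × 0.9623 = 0.841789.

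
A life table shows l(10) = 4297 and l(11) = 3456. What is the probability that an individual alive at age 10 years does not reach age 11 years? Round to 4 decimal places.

P(die before 11 | alive at 10) = 1 − l(11)/l(10) = 1 − 3456/4297 = (841)/4297 = 0.195718.

0.1957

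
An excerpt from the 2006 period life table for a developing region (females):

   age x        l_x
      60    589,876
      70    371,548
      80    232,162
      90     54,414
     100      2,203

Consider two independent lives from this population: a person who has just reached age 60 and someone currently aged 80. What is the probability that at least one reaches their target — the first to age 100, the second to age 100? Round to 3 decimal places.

p₁ = l_100/l_60 = 2,203/589,876 = 0.003735; p₂ = l_100/l_80 = 2,203/232,162 = 0.009489.
P(at least one) = 1 − (1−p₁)(1−p₂) = 1 − 0.996265 × 0.990511 = 0.013189.

0.013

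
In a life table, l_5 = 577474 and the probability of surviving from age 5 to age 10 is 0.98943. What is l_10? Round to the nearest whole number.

571370

l_10 = l_5 × p = 577474 × 0.98943 = 571370.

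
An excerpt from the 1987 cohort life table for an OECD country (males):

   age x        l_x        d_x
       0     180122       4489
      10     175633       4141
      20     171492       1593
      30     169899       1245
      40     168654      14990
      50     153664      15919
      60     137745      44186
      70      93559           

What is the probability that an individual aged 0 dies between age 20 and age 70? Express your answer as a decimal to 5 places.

0.43267

We want 20|50q0 = (l_20 − l_70)/l_0.
This is the probability of reaching 20 but not 70, conditional on being alive at 0: (l_20 − l_70) / l_0.
= (171492 − 93559) / 180122 = 77933 / 180122 = 0.432668.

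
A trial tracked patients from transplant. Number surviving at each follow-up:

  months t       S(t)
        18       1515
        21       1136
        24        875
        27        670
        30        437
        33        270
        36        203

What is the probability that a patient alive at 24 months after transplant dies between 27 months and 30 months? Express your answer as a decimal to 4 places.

This is the probability of reaching 27 but not 30, conditional on being alive at 24: (S(27) − S(30)) / S(24).
= (670 − 437) / 875 = 233 / 875 = 0.266286.

0.2663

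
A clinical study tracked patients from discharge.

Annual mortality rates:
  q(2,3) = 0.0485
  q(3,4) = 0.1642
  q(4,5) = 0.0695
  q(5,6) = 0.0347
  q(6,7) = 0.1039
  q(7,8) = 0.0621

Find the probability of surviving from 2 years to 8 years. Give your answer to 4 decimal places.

0.6003

The overall survival probability is (1 − 0.0485) × (1 − 0.1642) × (1 − 0.0695) × (1 − 0.0347) × (1 − 0.1039) × (1 − 0.0621).
= 0.9515 × 0.8358 × 0.9305 × 0.9653 × 0.8961 × 0.9379 = 0.600348.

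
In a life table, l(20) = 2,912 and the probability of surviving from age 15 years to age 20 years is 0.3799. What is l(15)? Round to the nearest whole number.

7665

l(15) = l(20) / p = 2,912 / 0.3799 = 7665.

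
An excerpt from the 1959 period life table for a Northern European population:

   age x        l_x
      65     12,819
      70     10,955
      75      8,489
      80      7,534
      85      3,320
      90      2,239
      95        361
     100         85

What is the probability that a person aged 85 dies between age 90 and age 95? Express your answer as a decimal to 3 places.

We want 5|5q85 = (l_90 − l_95)/l_85.
This is the probability of reaching 90 but not 95, conditional on being alive at 85: (l_90 − l_95) / l_85.
= (2,239 − 361) / 3,320 = 1,878 / 3,320 = 0.565663.

0.566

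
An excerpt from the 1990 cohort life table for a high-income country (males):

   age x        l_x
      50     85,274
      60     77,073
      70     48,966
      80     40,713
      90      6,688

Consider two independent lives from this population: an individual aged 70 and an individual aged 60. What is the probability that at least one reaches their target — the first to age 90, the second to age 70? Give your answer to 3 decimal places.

p₁ = l_90/l_70 = 6,688/48,966 = 0.136585; p₂ = l_70/l_60 = 48,966/77,073 = 0.635320.
P(at least one) = 1 − (1−p₁)(1−p₂) = 1 − 0.863415 × 0.364680 = 0.685130.

0.685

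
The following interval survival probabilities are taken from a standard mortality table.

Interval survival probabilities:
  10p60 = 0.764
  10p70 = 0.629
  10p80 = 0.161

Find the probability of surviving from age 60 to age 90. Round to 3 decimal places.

The overall survival probability is 0.764 × 0.629 × 0.161.
= 0.077370.

0.077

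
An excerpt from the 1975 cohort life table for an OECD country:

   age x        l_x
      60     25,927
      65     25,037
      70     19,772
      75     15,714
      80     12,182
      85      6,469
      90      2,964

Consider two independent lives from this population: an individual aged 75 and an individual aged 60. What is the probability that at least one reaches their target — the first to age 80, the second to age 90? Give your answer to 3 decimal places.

0.801

p₁ = l_80/l_75 = 12,182/15,714 = 0.775232; p₂ = l_90/l_60 = 2,964/25,927 = 0.114321.
P(at least one) = 1 − (1−p₁)(1−p₂) = 1 − 0.224768 × 0.885679 = 0.800928.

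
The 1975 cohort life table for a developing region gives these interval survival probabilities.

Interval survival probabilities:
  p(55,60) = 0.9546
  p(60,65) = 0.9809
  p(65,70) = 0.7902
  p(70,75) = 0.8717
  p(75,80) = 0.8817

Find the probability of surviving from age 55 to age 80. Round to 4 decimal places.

The overall survival probability is 0.9546 × 0.9809 × 0.7902 × 0.8717 × 0.8817.
= 0.568684.

0.5687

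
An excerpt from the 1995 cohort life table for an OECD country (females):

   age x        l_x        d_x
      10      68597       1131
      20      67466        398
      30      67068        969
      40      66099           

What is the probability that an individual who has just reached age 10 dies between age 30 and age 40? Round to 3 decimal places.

We want 20|10q10 = (l_30 − l_40)/l_10.
This is the probability of reaching 30 but not 40, conditional on being alive at 10: (l_30 − l_40) / l_10.
= (67068 − 66099) / 68597 = 969 / 68597 = 0.014126.

0.014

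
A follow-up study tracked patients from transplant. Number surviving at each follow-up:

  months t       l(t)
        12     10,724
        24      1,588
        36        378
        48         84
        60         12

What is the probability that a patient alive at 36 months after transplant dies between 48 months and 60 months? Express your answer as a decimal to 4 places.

0.1905

This is the probability of reaching 48 but not 60, conditional on being alive at 36: (l(48) − l(60)) / l(36).
= (84 − 12) / 378 = 72 / 378 = 0.190476.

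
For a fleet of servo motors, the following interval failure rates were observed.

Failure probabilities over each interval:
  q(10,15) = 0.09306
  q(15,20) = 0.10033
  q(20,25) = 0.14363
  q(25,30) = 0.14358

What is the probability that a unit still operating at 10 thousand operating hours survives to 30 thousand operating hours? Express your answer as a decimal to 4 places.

0.5984

The overall survival probability is (1 − 0.09306) × (1 − 0.10033) × (1 − 0.14363) × (1 − 0.14358).
= 0.90694 × 0.89967 × 0.85637 × 0.85642 = 0.598425.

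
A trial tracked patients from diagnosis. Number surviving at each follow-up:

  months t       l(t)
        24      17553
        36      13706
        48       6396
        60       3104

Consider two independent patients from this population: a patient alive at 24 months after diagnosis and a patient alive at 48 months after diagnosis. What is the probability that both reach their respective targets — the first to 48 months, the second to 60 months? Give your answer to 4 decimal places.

p₁ = l(48)/l(24) = 6396/17553 = 0.364382; p₂ = l(60)/l(48) = 3104/6396 = 0.485303.
P(both) = p₁ × p₂ = 0.364382 × 0.485303 = 0.176836.

0.1768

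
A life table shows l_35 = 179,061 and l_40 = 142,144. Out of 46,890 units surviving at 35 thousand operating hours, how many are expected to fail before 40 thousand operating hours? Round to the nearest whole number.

9667

The relevant probability is 1 − 142,144/179,061 = 0.206170.
Expected number = 46,890 × 0.206170 = 9667.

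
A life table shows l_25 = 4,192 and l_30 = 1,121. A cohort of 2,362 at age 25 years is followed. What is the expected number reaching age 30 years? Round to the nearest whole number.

632

The relevant probability is 1,121/4,192 = 0.267414.
Expected number = 2,362 × 0.267414 = 632.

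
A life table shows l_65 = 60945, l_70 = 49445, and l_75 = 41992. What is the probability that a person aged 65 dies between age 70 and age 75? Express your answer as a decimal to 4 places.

We want 5|5q65 = (l_70 − l_75)/l_65.
This is the probability of reaching 70 but not 75, conditional on being alive at 65: (l_70 − l_75) / l_65.
= (49445 − 41992) / 60945 = 7453 / 60945 = 0.122291.

0.1223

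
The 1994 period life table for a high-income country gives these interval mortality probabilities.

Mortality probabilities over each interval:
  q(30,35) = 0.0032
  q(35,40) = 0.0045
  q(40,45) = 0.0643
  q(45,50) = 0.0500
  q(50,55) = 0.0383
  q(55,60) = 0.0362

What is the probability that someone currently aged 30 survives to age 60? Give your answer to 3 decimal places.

The overall survival probability is (1 − 0.0032) × (1 − 0.0045) × (1 − 0.0643) × (1 − 0.0500) × (1 − 0.0383) × (1 − 0.0362).
= 0.9968 × 0.9955 × 0.9357 × 0.9500 × 0.9617 × 0.9638 = 0.817591.

0.818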